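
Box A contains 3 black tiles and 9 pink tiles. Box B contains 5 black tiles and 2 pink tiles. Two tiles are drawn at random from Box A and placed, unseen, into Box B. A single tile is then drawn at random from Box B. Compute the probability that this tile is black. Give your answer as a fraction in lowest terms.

11/18

Condition on how many of the transferred tiles are black (from Box A: 3 black of 12; then Box B has 9 total).
  0 black: C(3,0)C(9,2)/C(12,2) = 6/11; then P = 5/9
  1 black: C(3,1)C(9,1)/C(12,2) = 9/22; then P = 6/9
  2 black: C(3,2)C(9,0)/C(12,2) = 1/22; then P = 7/9
P(black from Box B) = 11/18 ≈ 0.6111.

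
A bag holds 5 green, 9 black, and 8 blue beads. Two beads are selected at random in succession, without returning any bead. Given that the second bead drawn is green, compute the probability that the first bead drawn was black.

P(first=black and the second bead drawn is green) = (9/22)·(5/21) = 15/154.
P(the second bead drawn is green) = Σ over first color = 10/231 + 15/154 + 20/231 = 5/22.
By Bayes, P(first=black | the second bead drawn is green) = 15/154 / 5/22 = 3/7 ≈ 0.4286.

3/7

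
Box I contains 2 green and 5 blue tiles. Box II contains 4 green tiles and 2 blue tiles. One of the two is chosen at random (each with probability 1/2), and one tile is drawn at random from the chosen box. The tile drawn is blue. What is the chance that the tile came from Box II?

P(blue | Box I) = 5/7; P(blue | Box II) = 1/3.
P(blue) = 1/2·5/7 + 1/2·1/3 = 11/21.
By Bayes' rule, P(Box II | blue) = 1/6 / 11/21 = 7/22 ≈ 0.3182.

7/22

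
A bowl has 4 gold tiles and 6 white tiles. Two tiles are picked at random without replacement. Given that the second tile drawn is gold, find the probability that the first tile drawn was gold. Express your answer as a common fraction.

1/3

P(first=gold and the second tile drawn is gold) = (4/10)·(3/9) = 2/15.
P(the second tile drawn is gold) = Σ over first color = 2/15 + 4/15 = 2/5.
By Bayes, P(first=gold | the second tile drawn is gold) = 2/15 / 2/5 = 1/3 ≈ 0.3333.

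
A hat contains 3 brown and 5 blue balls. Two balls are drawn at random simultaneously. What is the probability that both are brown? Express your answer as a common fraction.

Unordered draws without replacement: count favorable combinations over C(8,2).
Favorable = C(3,2) · C(5,0) = 3; total = C(8,2) = 28.
P = 3/28 = 3/28 ≈ 0.1071.

3/28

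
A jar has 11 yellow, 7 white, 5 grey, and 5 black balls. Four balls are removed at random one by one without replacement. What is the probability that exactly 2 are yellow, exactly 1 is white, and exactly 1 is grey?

11/117

Unordered draws without replacement: count favorable combinations over C(28,4).
Favorable = C(11,2) · C(7,1) · C(5,1) · C(5,0) = 1925; total = C(28,4) = 20475.
P = 1925/20475 = 11/117 ≈ 0.0940.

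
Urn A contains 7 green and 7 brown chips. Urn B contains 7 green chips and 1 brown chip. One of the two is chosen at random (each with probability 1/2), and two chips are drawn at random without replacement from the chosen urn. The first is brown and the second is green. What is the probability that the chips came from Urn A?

28/41

P(E | Urn A) = 7/26; P(E | Urn B) = 1/8.
P(E) = 1/2·7/26 + 1/2·1/8 = 41/208.
By Bayes' rule, P(Urn A | E) = 7/52 / 41/208 = 28/41 ≈ 0.6829.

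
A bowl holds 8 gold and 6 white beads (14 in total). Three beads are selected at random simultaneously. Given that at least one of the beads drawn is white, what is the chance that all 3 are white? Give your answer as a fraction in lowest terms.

P(all 3 white) = C(6,3)/C(14,3) = 5/91; P(at least one white) = 1 − C(8,3)/C(14,3) = 11/13.
Since 'all 3 white' ⊆ 'at least one white', P(all 3 | at least one) = 5/91 / 11/13 = 5/77 ≈ 0.0649.

5/77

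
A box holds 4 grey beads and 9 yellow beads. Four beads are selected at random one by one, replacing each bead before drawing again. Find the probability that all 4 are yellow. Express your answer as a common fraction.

6561/28561

Multiply the conditional probability of each draw in order, with replacement (the composition resets each draw).
P = (9/13) · (9/13) · (9/13) · (9/13) = 6561/28561 ≈ 0.2297.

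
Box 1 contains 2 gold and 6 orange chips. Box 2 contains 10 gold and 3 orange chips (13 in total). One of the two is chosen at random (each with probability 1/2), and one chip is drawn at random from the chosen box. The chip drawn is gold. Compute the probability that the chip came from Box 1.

13/53

P(gold | Box 1) = 1/4; P(gold | Box 2) = 10/13.
P(gold) = 1/2·1/4 + 1/2·10/13 = 53/104.
By Bayes' rule, P(Box 1 | gold) = 1/8 / 53/104 = 13/53 ≈ 0.2453.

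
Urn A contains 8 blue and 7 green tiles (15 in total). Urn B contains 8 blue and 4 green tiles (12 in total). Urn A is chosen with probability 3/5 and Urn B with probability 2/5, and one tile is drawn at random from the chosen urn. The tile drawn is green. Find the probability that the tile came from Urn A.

21/31

P(green | Urn A) = 7/15; P(green | Urn B) = 1/3.
P(green) = 3/5·7/15 + 2/5·1/3 = 31/75.
By Bayes' rule, P(Urn A | green) = 7/25 / 31/75 = 21/31 ≈ 0.6774.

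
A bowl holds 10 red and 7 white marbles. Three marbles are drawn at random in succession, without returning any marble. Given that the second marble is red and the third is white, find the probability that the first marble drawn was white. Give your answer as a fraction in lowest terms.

2/5

P(first=white and the second marble is red and the third is white) = (7/17)·(10/16)·(6/15) = 7/68.
P(E) = Σ over first color = 21/136 + 7/68 = 35/136.
By Bayes, P(first=white | E) = 7/68 / 35/136 = 2/5 ≈ 0.4000.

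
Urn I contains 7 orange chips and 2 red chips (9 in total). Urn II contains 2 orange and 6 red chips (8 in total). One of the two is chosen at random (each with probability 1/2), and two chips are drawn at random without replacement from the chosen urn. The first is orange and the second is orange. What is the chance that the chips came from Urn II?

3/52

P(E | Urn I) = 7/12; P(E | Urn II) = 1/28.
P(E) = 1/2·7/12 + 1/2·1/28 = 13/42.
By Bayes' rule, P(Urn II | E) = 1/56 / 13/42 = 3/52 ≈ 0.0577.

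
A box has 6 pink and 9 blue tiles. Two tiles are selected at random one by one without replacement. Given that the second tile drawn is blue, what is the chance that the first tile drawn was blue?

P(first=blue and the second tile drawn is blue) = (9/15)·(8/14) = 12/35.
P(the second tile drawn is blue) = Σ over first color = 9/35 + 12/35 = 3/5.
By Bayes, P(first=blue | the second tile drawn is blue) = 12/35 / 3/5 = 4/7 ≈ 0.5714.

4/7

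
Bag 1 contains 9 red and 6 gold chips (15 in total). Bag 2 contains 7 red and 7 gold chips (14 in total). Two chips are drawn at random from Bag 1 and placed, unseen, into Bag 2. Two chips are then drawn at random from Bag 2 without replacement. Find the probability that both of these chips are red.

347/1400

Condition on how many of the transferred chips are red (from Bag 1: 9 red of 15; then Bag 2 has 16 total).
  0 red: C(9,0)C(6,2)/C(15,2) = 1/7; then P = C(7,2)/C(16,2) = 7/40
  1 red: C(9,1)C(6,1)/C(15,2) = 18/35; then P = C(8,2)/C(16,2) = 7/30
  2 red: C(9,2)C(6,0)/C(15,2) = 12/35; then P = C(9,2)/C(16,2) = 3/10
P(both red) = 347/1400 ≈ 0.2479.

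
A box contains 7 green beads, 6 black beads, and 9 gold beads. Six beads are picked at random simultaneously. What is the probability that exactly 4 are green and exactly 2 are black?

25/3553

Unordered draws without replacement: count favorable combinations over C(22,6).
Favorable = C(7,4) · C(6,2) · C(9,0) = 525; total = C(22,6) = 74613.
P = 525/74613 = 25/3553 ≈ 0.0070.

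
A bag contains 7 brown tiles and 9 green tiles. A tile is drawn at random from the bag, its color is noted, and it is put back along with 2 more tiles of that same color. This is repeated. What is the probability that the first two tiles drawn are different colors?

7/16

Either green then brown, or brown then green; after the first draw the total is 18.
P = (9/16)·(7/18) + (7/16)·(9/18) = 7/16 ≈ 0.4375.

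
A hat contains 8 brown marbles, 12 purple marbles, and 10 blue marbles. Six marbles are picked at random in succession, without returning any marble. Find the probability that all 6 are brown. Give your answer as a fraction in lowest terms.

Unordered draws without replacement: count favorable combinations over C(30,6).
Favorable = C(8,6) · C(12,0) · C(10,0) = 28; total = C(30,6) = 593775.
P = 28/593775 = 4/84825 ≈ 0.0000.

4/84825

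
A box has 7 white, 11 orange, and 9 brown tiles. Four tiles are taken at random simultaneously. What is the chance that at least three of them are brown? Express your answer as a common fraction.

7/75

Sum the hypergeometric tail for j = 3,…,4 brown tiles.
Favorable = C(9,3)·C(18,1) + C(9,4)·C(18,0) = 1638; total = C(27,4) = 17550.
P = 1638/17550 = 7/75 ≈ 0.0933.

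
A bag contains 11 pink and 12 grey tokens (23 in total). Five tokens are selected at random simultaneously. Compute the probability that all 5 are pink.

6/437

Unordered draws without replacement: count favorable combinations over C(23,5).
Favorable = C(11,5) · C(12,0) = 462; total = C(23,5) = 33649.
P = 462/33649 = 6/437 ≈ 0.0137.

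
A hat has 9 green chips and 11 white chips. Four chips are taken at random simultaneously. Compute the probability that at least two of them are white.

253/323

Sum the hypergeometric tail for j = 2,…,4 white chips.
Favorable = C(11,2)·C(9,2) + C(11,3)·C(9,1) + C(11,4)·C(9,0) = 3795; total = C(20,4) = 4845.
P = 3795/4845 = 253/323 ≈ 0.7833.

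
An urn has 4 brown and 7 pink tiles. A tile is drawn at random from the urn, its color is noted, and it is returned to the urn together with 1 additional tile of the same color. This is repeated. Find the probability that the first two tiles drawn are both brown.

5/33

After a brown draw the urn holds 5 brown out of 12.
P = (4/11)·(5/12) = 5/33 ≈ 0.1515.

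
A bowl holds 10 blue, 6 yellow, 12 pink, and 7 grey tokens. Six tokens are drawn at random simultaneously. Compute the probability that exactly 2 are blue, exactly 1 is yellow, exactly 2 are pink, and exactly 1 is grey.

Unordered draws without replacement: count favorable combinations over C(35,6).
Favorable = C(10,2) · C(6,1) · C(12,2) · C(7,1) = 124740; total = C(35,6) = 1623160.
P = 124740/1623160 = 81/1054 ≈ 0.0769.

81/1054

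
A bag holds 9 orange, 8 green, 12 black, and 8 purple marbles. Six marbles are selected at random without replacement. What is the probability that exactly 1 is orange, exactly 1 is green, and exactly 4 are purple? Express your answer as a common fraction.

15/6919

Unordered draws without replacement: count favorable combinations over C(37,6).
Favorable = C(9,1) · C(8,1) · C(12,0) · C(8,4) = 5040; total = C(37,6) = 2324784.
P = 5040/2324784 = 15/6919 ≈ 0.0022.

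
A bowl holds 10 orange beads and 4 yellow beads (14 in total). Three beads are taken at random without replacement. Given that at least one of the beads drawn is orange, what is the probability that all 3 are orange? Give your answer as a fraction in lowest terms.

P(all 3 orange) = C(10,3)/C(14,3) = 30/91; P(at least one orange) = 1 − C(4,3)/C(14,3) = 90/91.
Since 'all 3 orange' ⊆ 'at least one orange', P(all 3 | at least one) = 30/91 / 90/91 = 1/3 ≈ 0.3333.

1/3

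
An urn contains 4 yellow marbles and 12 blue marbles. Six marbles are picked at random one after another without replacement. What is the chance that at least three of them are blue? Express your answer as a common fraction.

Sum the hypergeometric tail for j = 3,…,6 blue marbles.
Favorable = C(12,3)·C(4,3) + C(12,4)·C(4,2) + C(12,5)·C(4,1) + C(12,6)·C(4,0) = 7942; total = C(16,6) = 8008.
P = 7942/8008 = 361/364 ≈ 0.9918.

361/364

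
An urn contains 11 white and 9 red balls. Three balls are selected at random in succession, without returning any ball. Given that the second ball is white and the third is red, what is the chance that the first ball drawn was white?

P(first=white and the second ball is white and the third is red) = (11/20)·(10/19)·(9/18) = 11/76.
P(E) = Σ over first color = 11/76 + 11/95 = 99/380.
By Bayes, P(first=white | E) = 11/76 / 99/380 = 5/9 ≈ 0.5556.

5/9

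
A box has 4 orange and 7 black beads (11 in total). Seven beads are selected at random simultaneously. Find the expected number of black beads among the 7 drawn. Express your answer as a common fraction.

49/11

By linearity of expectation, E[X] = Σ P(draw i is black); by symmetry each draw (even without replacement) has P(black) = 7/11.
E[X] = 7 · 7/11 = 49/11 ≈ 4.4545.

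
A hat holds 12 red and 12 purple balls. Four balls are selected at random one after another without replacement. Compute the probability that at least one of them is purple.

Use the complement: P(at least one purple) = 1 − P(no purple).
P(none) = C(12,4)/C(24,4) = 495/10626.
So P = 1 − 495/10626 = 307/322 ≈ 0.9534.

307/322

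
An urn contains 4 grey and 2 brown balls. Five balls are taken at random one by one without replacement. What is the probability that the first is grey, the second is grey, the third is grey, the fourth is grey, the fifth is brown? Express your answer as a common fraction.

Multiply the conditional probability of each draw in order, without replacement, so each draw removes one from its color and from the total.
P = (4/6) · (3/5) · (2/4) · (1/3) · (2/2) = 1/15 ≈ 0.0667.

1/15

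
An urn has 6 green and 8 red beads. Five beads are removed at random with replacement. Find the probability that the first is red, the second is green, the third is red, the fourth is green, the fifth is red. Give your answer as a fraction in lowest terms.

Multiply the conditional probability of each draw in order, with replacement (the composition resets each draw).
P = (8/14) · (6/14) · (8/14) · (6/14) · (8/14) = 576/16807 ≈ 0.0343.

576/16807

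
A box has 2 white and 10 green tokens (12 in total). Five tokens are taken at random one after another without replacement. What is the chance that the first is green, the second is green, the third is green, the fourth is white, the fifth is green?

Multiply the conditional probability of each draw in order, without replacement, so each draw removes one from its color and from the total.
P = (10/12) · (9/11) · (8/10) · (2/9) · (7/8) = 7/66 ≈ 0.1061.

7/66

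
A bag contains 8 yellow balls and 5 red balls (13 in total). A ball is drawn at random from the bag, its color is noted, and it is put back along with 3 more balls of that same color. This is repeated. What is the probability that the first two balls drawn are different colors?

5/13

Either yellow then red, or red then yellow; after the first draw the total is 16.
P = (8/13)·(5/16) + (5/13)·(8/16) = 5/13 ≈ 0.3846.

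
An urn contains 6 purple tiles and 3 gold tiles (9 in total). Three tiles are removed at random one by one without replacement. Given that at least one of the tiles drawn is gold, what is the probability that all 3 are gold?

1/64

P(all 3 gold) = C(3,3)/C(9,3) = 1/84; P(at least one gold) = 1 − C(6,3)/C(9,3) = 16/21.
Since 'all 3 gold' ⊆ 'at least one gold', P(all 3 | at least one) = 1/84 / 16/21 = 1/64 ≈ 0.0156.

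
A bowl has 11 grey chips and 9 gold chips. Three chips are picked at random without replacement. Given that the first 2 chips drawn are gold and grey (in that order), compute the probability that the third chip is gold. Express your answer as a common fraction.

4/9

After removing 1 grey, 1 gold, the bowl has 8 gold out of 18 remaining.
P(third is gold | given) = 8/18 = 4/9 ≈ 0.4444.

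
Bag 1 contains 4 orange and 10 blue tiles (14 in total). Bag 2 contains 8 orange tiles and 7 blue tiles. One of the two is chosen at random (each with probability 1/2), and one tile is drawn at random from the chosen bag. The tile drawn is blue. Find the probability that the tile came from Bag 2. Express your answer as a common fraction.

49/124

P(blue | Bag 1) = 5/7; P(blue | Bag 2) = 7/15.
P(blue) = 1/2·5/7 + 1/2·7/15 = 62/105.
By Bayes' rule, P(Bag 2 | blue) = 7/30 / 62/105 = 49/124 ≈ 0.3952.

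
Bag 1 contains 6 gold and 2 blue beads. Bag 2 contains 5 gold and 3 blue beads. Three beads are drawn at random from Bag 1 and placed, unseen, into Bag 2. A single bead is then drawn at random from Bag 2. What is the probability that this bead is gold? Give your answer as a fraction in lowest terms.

Condition on how many of the transferred beads are gold (from Bag 1: 6 gold of 8; then Bag 2 has 11 total).
  1 gold: C(6,1)C(2,2)/C(8,3) = 3/28; then P = 6/11
  2 gold: C(6,2)C(2,1)/C(8,3) = 15/28; then P = 7/11
  3 gold: C(6,3)C(2,0)/C(8,3) = 5/14; then P = 8/11
P(gold from Bag 2) = 29/44 ≈ 0.6591.

29/44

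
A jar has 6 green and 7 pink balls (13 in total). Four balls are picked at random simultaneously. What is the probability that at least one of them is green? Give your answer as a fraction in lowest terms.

136/143

Use the complement: P(at least one green) = 1 − P(no green).
P(none) = C(7,4)/C(13,4) = 35/715.
So P = 1 − 35/715 = 136/143 ≈ 0.9510.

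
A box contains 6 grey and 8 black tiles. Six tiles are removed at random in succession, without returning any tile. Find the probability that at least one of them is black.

3002/3003

Use the complement: P(at least one black) = 1 − P(no black).
P(none) = C(6,6)/C(14,6) = 1/3003.
So P = 1 − 1/3003 = 3002/3003 ≈ 0.9997.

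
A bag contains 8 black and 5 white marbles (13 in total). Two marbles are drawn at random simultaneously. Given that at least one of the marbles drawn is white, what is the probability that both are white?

1/5

P(both white) = C(5,2)/C(13,2) = 5/39; P(at least one white) = 1 − C(8,2)/C(13,2) = 25/39.
Since 'both white' ⊆ 'at least one white', P(both | at least one) = 5/39 / 25/39 = 1/5 ≈ 0.2000.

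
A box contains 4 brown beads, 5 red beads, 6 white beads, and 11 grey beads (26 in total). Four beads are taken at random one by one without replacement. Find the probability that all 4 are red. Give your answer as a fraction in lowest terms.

Unordered draws without replacement: count favorable combinations over C(26,4).
Favorable = C(4,0) · C(5,4) · C(6,0) · C(11,0) = 5; total = C(26,4) = 14950.
P = 5/14950 = 1/2990 ≈ 0.0003.

1/2990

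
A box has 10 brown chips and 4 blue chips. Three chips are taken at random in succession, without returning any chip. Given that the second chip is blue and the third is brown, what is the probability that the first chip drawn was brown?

3/4

P(first=brown and the second chip is blue and the third is brown) = (10/14)·(4/13)·(9/12) = 15/91.
P(E) = Σ over first color = 15/91 + 5/91 = 20/91.
By Bayes, P(first=brown | E) = 15/91 / 20/91 = 3/4 ≈ 0.7500.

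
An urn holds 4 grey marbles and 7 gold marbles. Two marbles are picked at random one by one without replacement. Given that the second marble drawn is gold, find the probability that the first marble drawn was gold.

3/5

P(first=gold and the second marble drawn is gold) = (7/11)·(6/10) = 21/55.
P(the second marble drawn is gold) = Σ over first color = 14/55 + 21/55 = 7/11.
By Bayes, P(first=gold | the second marble drawn is gold) = 21/55 / 7/11 = 3/5 ≈ 0.6000.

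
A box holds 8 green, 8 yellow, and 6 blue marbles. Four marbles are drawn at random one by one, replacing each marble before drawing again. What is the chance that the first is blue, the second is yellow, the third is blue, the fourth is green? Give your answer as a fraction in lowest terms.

144/14641

Multiply the conditional probability of each draw in order, with replacement (the composition resets each draw).
P = (6/22) · (8/22) · (6/22) · (8/22) = 144/14641 ≈ 0.0098.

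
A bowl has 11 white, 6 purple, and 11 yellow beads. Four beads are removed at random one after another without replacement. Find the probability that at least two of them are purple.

Sum the hypergeometric tail for j = 2,…,4 purple beads.
Favorable = C(6,2)·C(22,2) + C(6,3)·C(22,1) + C(6,4)·C(22,0) = 3920; total = C(28,4) = 20475.
P = 3920/20475 = 112/585 ≈ 0.1915.

112/585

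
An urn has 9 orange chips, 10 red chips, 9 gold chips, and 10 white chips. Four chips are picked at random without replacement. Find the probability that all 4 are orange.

6/3515

Unordered draws without replacement: count favorable combinations over C(38,4).
Favorable = C(9,4) · C(10,0) · C(9,0) · C(10,0) = 126; total = C(38,4) = 73815.
P = 126/73815 = 6/3515 ≈ 0.0017.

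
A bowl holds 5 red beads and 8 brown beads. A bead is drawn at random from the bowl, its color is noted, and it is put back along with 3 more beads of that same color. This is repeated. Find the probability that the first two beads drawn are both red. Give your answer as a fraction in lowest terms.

5/26

After a red draw the bowl holds 8 red out of 16.
P = (5/13)·(8/16) = 5/26 ≈ 0.1923.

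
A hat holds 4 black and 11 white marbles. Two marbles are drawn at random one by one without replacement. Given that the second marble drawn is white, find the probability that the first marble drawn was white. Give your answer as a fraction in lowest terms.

5/7

P(first=white and the second marble drawn is white) = (11/15)·(10/14) = 11/21.
P(the second marble drawn is white) = Σ over first color = 22/105 + 11/21 = 11/15.
By Bayes, P(first=white | the second marble drawn is white) = 11/21 / 11/15 = 5/7 ≈ 0.7143.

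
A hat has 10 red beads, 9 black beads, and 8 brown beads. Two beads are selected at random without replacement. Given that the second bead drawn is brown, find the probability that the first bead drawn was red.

5/13

P(first=red and the second bead drawn is brown) = (10/27)·(8/26) = 40/351.
P(the second bead drawn is brown) = Σ over first color = 40/351 + 4/39 + 28/351 = 8/27.
By Bayes, P(first=red | the second bead drawn is brown) = 40/351 / 8/27 = 5/13 ≈ 0.3846.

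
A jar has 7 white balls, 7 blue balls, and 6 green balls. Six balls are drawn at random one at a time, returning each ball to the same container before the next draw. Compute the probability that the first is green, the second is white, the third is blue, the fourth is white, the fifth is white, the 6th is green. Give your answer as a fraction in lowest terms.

21609/16000000

Multiply the conditional probability of each draw in order, with replacement (the composition resets each draw).
P = (6/20) · (7/20) · (7/20) · (7/20) · (7/20) · (6/20) = 21609/16000000 ≈ 0.0014.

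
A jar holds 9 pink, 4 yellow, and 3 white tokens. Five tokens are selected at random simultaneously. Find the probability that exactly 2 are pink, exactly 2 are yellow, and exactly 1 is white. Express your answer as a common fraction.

Unordered draws without replacement: count favorable combinations over C(16,5).
Favorable = C(9,2) · C(4,2) · C(3,1) = 648; total = C(16,5) = 4368.
P = 648/4368 = 27/182 ≈ 0.1484.

27/182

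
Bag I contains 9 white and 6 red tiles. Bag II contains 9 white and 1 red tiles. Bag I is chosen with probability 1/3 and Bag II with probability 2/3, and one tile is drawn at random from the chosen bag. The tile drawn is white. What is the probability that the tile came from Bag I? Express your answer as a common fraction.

1/4

P(white | Bag I) = 3/5; P(white | Bag II) = 9/10.
P(white) = 1/3·3/5 + 2/3·9/10 = 4/5.
By Bayes' rule, P(Bag I | white) = 1/5 / 4/5 = 1/4 ≈ 0.2500.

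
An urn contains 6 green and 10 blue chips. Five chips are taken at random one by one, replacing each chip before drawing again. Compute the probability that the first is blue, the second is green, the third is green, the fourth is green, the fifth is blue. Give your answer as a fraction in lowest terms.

Multiply the conditional probability of each draw in order, with replacement (the composition resets each draw).
P = (10/16) · (6/16) · (6/16) · (6/16) · (10/16) = 675/32768 ≈ 0.0206.

675/32768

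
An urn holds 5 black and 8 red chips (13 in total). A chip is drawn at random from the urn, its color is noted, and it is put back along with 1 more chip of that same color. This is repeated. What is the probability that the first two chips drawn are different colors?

Either red then black, or black then red; after the first draw the total is 14.
P = (8/13)·(5/14) + (5/13)·(8/14) = 40/91 ≈ 0.4396.

40/91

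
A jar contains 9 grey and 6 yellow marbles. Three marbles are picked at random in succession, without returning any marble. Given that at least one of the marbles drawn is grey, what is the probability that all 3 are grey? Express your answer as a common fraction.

P(all 3 grey) = C(9,3)/C(15,3) = 12/65; P(at least one grey) = 1 − C(6,3)/C(15,3) = 87/91.
Since 'all 3 grey' ⊆ 'at least one grey', P(all 3 | at least one) = 12/65 / 87/91 = 28/145 ≈ 0.1931.

28/145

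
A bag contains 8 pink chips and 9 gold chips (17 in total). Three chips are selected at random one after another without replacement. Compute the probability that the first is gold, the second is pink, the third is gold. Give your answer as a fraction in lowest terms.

12/85

Multiply the conditional probability of each draw in order, without replacement, so each draw removes one from its color and from the total.
P = (9/17) · (8/16) · (8/15) = 12/85 ≈ 0.1412.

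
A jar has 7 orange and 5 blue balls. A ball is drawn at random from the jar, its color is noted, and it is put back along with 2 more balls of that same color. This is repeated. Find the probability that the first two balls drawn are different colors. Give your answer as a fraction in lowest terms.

Either orange then blue, or blue then orange; after the first draw the total is 14.
P = (7/12)·(5/14) + (5/12)·(7/14) = 5/12 ≈ 0.4167.

5/12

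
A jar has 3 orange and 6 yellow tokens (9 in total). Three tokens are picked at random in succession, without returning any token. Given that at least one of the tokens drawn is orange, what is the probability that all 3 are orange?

P(all 3 orange) = C(3,3)/C(9,3) = 1/84; P(at least one orange) = 1 − C(6,3)/C(9,3) = 16/21.
Since 'all 3 orange' ⊆ 'at least one orange', P(all 3 | at least one) = 1/84 / 16/21 = 1/64 ≈ 0.0156.

1/64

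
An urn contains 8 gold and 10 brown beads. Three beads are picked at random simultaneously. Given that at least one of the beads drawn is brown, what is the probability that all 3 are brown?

3/19

P(all 3 brown) = C(10,3)/C(18,3) = 5/34; P(at least one brown) = 1 − C(8,3)/C(18,3) = 95/102.
Since 'all 3 brown' ⊆ 'at least one brown', P(all 3 | at least one) = 5/34 / 95/102 = 3/19 ≈ 0.1579.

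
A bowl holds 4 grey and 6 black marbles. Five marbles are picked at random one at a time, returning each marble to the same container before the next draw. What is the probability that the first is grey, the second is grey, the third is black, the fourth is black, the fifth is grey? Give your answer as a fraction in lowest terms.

Multiply the conditional probability of each draw in order, with replacement (the composition resets each draw).
P = (4/10) · (4/10) · (6/10) · (6/10) · (4/10) = 72/3125 ≈ 0.0230.

72/3125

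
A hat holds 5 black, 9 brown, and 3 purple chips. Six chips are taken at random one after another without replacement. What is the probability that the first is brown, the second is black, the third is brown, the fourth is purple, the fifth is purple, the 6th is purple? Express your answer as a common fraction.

Multiply the conditional probability of each draw in order, without replacement, so each draw removes one from its color and from the total.
P = (9/17) · (5/16) · (8/15) · (3/14) · (2/13) · (1/12) = 3/12376 ≈ 0.0002.

3/12376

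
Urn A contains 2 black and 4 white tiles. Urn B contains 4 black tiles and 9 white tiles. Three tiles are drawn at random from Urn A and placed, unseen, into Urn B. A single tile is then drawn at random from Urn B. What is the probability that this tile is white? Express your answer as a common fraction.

Condition on how many of the transferred tiles are white (from Urn A: 4 white of 6; then Urn B has 16 total).
  1 white: C(4,1)C(2,2)/C(6,3) = 1/5; then P = 10/16
  2 white: C(4,2)C(2,1)/C(6,3) = 3/5; then P = 11/16
  3 white: C(4,3)C(2,0)/C(6,3) = 1/5; then P = 12/16
P(white from Urn B) = 11/16 ≈ 0.6875.

11/16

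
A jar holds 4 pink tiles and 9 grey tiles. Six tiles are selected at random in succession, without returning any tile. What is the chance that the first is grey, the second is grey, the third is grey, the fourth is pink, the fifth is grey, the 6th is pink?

21/715

Multiply the conditional probability of each draw in order, without replacement, so each draw removes one from its color and from the total.
P = (9/13) · (8/12) · (7/11) · (4/10) · (6/9) · (3/8) = 21/715 ≈ 0.0294.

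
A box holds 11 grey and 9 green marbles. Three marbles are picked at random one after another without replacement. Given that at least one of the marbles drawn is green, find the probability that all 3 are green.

P(all 3 green) = C(9,3)/C(20,3) = 7/95; P(at least one green) = 1 − C(11,3)/C(20,3) = 65/76.
Since 'all 3 green' ⊆ 'at least one green', P(all 3 | at least one) = 7/95 / 65/76 = 28/325 ≈ 0.0862.

28/325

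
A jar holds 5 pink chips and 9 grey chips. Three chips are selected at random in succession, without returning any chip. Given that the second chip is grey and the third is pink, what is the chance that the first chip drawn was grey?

P(first=grey and the second chip is grey and the third is pink) = (9/14)·(8/13)·(5/12) = 15/91.
P(E) = Σ over first color = 15/182 + 15/91 = 45/182.
By Bayes, P(first=grey | E) = 15/91 / 45/182 = 2/3 ≈ 0.6667.

2/3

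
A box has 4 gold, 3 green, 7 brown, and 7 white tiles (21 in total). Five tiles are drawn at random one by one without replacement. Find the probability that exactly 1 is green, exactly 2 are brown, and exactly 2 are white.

Unordered draws without replacement: count favorable combinations over C(21,5).
Favorable = C(4,0) · C(3,1) · C(7,2) · C(7,2) = 1323; total = C(21,5) = 20349.
P = 1323/20349 = 21/323 ≈ 0.0650.

21/323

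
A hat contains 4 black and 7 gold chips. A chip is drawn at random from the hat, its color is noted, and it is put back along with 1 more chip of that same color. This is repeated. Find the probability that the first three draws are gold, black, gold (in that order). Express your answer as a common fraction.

Track the composition after each reinforcement of +1.
P = (7/11) · (4/12) · (8/13) = 56/429 ≈ 0.1305.

56/429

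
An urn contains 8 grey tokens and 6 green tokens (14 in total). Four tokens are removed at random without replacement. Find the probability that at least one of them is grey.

986/1001

Use the complement: P(at least one grey) = 1 − P(no grey).
P(none) = C(6,4)/C(14,4) = 15/1001.
So P = 1 − 15/1001 = 986/1001 ≈ 0.9850.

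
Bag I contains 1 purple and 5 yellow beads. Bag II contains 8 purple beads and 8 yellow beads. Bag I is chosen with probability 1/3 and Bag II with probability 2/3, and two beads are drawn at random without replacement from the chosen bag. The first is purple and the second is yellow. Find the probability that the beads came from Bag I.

P(E | Bag I) = 1/6; P(E | Bag II) = 4/15.
P(E) = 1/3·1/6 + 2/3·4/15 = 7/30.
By Bayes' rule, P(Bag I | E) = 1/18 / 7/30 = 5/21 ≈ 0.2381.

5/21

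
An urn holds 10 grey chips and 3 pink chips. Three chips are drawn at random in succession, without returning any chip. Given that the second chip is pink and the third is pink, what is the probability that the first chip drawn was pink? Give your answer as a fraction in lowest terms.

1/11

P(first=pink and the second chip is pink and the third is pink) = (3/13)·(2/12)·(1/11) = 1/286.
P(E) = Σ over first color = 5/143 + 1/286 = 1/26.
By Bayes, P(first=pink | E) = 1/286 / 1/26 = 1/11 ≈ 0.0909.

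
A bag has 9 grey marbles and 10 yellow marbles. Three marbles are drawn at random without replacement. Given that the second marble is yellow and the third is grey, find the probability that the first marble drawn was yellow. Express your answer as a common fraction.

P(first=yellow and the second marble is yellow and the third is grey) = (10/19)·(9/18)·(9/17) = 45/323.
P(E) = Σ over first color = 40/323 + 45/323 = 5/19.
By Bayes, P(first=yellow | E) = 45/323 / 5/19 = 9/17 ≈ 0.5294.

9/17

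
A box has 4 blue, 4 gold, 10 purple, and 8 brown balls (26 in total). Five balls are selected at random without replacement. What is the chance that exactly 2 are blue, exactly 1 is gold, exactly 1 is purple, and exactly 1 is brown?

96/3289

Unordered draws without replacement: count favorable combinations over C(26,5).
Favorable = C(4,2) · C(4,1) · C(10,1) · C(8,1) = 1920; total = C(26,5) = 65780.
P = 1920/65780 = 96/3289 ≈ 0.0292.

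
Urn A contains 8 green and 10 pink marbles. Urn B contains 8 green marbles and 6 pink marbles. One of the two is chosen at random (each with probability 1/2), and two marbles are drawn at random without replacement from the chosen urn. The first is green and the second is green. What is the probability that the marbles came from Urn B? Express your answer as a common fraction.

153/244

P(E | Urn A) = 28/153; P(E | Urn B) = 4/13.
P(E) = 1/2·28/153 + 1/2·4/13 = 488/1989.
By Bayes' rule, P(Urn B | E) = 2/13 / 488/1989 = 153/244 ≈ 0.6270.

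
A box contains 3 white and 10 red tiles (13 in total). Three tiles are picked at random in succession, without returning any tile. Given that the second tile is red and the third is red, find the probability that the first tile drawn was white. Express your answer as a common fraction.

3/11

P(first=white and the second tile is red and the third is red) = (3/13)·(10/12)·(9/11) = 45/286.
P(E) = Σ over first color = 45/286 + 60/143 = 15/26.
By Bayes, P(first=white | E) = 45/286 / 15/26 = 3/11 ≈ 0.2727.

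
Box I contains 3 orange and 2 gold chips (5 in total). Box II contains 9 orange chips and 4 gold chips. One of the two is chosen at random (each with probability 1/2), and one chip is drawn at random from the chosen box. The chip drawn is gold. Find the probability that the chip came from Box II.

10/23

P(gold | Box I) = 2/5; P(gold | Box II) = 4/13.
P(gold) = 1/2·2/5 + 1/2·4/13 = 23/65.
By Bayes' rule, P(Box II | gold) = 2/13 / 23/65 = 10/23 ≈ 0.4348.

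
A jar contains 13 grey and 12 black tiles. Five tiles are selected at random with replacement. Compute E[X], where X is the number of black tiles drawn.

12/5

By linearity of expectation, E[X] = Σ P(draw i is black); each independent draw has P(black) = 12/25.
E[X] = 5 · 12/25 = 12/5 ≈ 2.4000.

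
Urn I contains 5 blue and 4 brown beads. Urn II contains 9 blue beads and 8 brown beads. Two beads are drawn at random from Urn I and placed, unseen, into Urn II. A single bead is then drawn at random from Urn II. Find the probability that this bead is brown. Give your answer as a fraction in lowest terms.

Condition on how many of the transferred beads are brown (from Urn I: 4 brown of 9; then Urn II has 19 total).
  0 brown: C(4,0)C(5,2)/C(9,2) = 5/18; then P = 8/19
  1 brown: C(4,1)C(5,1)/C(9,2) = 5/9; then P = 9/19
  2 brown: C(4,2)C(5,0)/C(9,2) = 1/6; then P = 10/19
P(brown from Urn II) = 80/171 ≈ 0.4678.

80/171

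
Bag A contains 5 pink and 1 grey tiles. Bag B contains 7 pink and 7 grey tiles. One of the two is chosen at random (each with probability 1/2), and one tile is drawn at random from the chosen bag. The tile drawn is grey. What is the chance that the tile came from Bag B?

3/4

P(grey | Bag A) = 1/6; P(grey | Bag B) = 1/2.
P(grey) = 1/2·1/6 + 1/2·1/2 = 1/3.
By Bayes' rule, P(Bag B | grey) = 1/4 / 1/3 = 3/4 ≈ 0.7500.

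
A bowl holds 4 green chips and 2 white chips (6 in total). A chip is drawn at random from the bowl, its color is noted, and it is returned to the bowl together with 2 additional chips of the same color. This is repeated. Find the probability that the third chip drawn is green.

2/3

Sum over the four possibilities for the first two draws (green/not-green each), tracking how the green count and total change by +2 per draw.
P(third is green) = 2/3 ≈ 0.6667. (In a Pólya urn every draw has the same marginal probability 4/6.)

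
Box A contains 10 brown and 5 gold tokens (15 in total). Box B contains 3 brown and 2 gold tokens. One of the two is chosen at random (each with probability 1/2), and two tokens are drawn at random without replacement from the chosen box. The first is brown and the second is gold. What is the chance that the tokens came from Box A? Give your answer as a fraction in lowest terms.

50/113

P(E | Box A) = 5/21; P(E | Box B) = 3/10.
P(E) = 1/2·5/21 + 1/2·3/10 = 113/420.
By Bayes' rule, P(Box A | E) = 5/42 / 113/420 = 50/113 ≈ 0.4425.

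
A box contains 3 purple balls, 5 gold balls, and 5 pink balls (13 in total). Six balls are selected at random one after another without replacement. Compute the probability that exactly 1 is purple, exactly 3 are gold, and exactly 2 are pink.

Unordered draws without replacement: count favorable combinations over C(13,6).
Favorable = C(3,1) · C(5,3) · C(5,2) = 300; total = C(13,6) = 1716.
P = 300/1716 = 25/143 ≈ 0.1748.

25/143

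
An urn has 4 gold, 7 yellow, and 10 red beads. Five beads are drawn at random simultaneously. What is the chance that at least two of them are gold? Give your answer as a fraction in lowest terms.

13/57

Sum the hypergeometric tail for j = 2,…,4 gold beads.
Favorable = C(4,2)·C(17,3) + C(4,3)·C(17,2) + C(4,4)·C(17,1) = 4641; total = C(21,5) = 20349.
P = 4641/20349 = 13/57 ≈ 0.2281.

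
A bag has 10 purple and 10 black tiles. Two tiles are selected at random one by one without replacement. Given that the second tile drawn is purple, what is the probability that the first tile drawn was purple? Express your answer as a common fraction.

P(first=purple and the second tile drawn is purple) = (10/20)·(9/19) = 9/38.
P(the second tile drawn is purple) = Σ over first color = 9/38 + 5/19 = 1/2.
By Bayes, P(first=purple | the second tile drawn is purple) = 9/38 / 1/2 = 9/19 ≈ 0.4737.

9/19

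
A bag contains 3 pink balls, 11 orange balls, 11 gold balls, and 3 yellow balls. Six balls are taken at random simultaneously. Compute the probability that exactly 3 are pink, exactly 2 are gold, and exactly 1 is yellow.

Unordered draws without replacement: count favorable combinations over C(28,6).
Favorable = C(3,3) · C(11,0) · C(11,2) · C(3,1) = 165; total = C(28,6) = 376740.
P = 165/376740 = 11/25116 ≈ 0.0004.

11/25116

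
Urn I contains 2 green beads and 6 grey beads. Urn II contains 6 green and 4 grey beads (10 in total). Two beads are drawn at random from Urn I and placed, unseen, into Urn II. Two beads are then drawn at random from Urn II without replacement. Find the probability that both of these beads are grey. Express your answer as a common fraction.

117/616

Condition on how many of the transferred beads are grey (from Urn I: 6 grey of 8; then Urn II has 12 total).
  0 grey: C(6,0)C(2,2)/C(8,2) = 1/28; then P = C(4,2)/C(12,2) = 1/11
  1 grey: C(6,1)C(2,1)/C(8,2) = 3/7; then P = C(5,2)/C(12,2) = 5/33
  2 grey: C(6,2)C(2,0)/C(8,2) = 15/28; then P = C(6,2)/C(12,2) = 5/22
P(both grey) = 117/616 ≈ 0.1899.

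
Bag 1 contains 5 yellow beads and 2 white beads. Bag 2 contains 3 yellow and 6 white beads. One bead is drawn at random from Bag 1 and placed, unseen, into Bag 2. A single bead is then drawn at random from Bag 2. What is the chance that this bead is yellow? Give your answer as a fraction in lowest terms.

Condition on how many of the transferred beads are yellow (from Bag 1: 5 yellow of 7; then Bag 2 has 10 total).
  0 yellow: C(5,0)C(2,1)/C(7,1) = 2/7; then P = 3/10
  1 yellow: C(5,1)C(2,0)/C(7,1) = 5/7; then P = 4/10
P(yellow from Bag 2) = 13/35 ≈ 0.3714.

13/35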